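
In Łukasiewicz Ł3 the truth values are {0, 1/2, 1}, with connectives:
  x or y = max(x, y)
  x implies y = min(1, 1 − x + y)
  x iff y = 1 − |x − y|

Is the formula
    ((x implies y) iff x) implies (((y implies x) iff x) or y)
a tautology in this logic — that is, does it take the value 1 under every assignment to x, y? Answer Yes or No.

Counterexample: take x = 1/2, y = 0.
x implies y = 1/2 implies 0 = 1/2
(x implies y) iff x = 1/2 iff 1/2 = 1
y implies x = 0 implies 1/2 = 1
(y implies x) iff x = 1 iff 1/2 = 1/2
((y implies x) iff x) or y = 1/2 or 0 = 1/2
((x implies y) iff x) implies (((y implies x) iff x) or y) = 1 implies 1/2 = 1/2
This gives 1/2 ≠ 1.

No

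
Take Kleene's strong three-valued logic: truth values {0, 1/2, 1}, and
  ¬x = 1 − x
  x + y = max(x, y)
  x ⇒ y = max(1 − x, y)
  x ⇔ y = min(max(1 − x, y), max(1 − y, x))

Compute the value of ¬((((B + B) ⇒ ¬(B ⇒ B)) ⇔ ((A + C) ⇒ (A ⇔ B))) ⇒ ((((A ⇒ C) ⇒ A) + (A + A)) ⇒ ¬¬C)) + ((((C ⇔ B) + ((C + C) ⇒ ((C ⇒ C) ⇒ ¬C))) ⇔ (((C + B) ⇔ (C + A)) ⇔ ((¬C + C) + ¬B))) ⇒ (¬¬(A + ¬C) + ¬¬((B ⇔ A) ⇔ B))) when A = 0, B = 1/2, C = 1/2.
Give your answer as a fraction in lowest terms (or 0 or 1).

B + B = 1/2 + 1/2 = 1/2
B ⇒ B = 1/2 ⇒ 1/2 = 1/2
¬(B ⇒ B) = ¬1/2 = 1/2
(B + B) ⇒ ¬(B ⇒ B) = 1/2 ⇒ 1/2 = 1/2
A + C = 0 + 1/2 = 1/2
A ⇔ B = 0 ⇔ 1/2 = 1/2
(A + C) ⇒ (A ⇔ B) = 1/2 ⇒ 1/2 = 1/2
((B + B) ⇒ ¬(B ⇒ B)) ⇔ ((A + C) ⇒ (A ⇔ B)) = 1/2 ⇔ 1/2 = 1/2
A ⇒ C = 0 ⇒ 1/2 = 1
(A ⇒ C) ⇒ A = 1 ⇒ 0 = 0
A + A = 0 + 0 = 0
((A ⇒ C) ⇒ A) + (A + A) = 0 + 0 = 0
¬C = ¬1/2 = 1/2
¬¬C = ¬1/2 = 1/2
(((A ⇒ C) ⇒ A) + (A + A)) ⇒ ¬¬C = 0 ⇒ 1/2 = 1
(((B + B) ⇒ ¬(B ⇒ B)) ⇔ ((A + C) ⇒ (A ⇔ B))) ⇒ ((((A ⇒ C) ⇒ A) + (A + A)) ⇒ ¬¬C) = 1/2 ⇒ 1 = 1
¬((((B + B) ⇒ ¬(B ⇒ B)) ⇔ ((A + C) ⇒ (A ⇔ B))) ⇒ ((((A ⇒ C) ⇒ A) + (A + A)) ⇒ ¬¬C)) = ¬1 = 0
C ⇔ B = 1/2 ⇔ 1/2 = 1/2
C + C = 1/2 + 1/2 = 1/2
C ⇒ C = 1/2 ⇒ 1/2 = 1/2
¬C = ¬1/2 = 1/2
(C ⇒ C) ⇒ ¬C = 1/2 ⇒ 1/2 = 1/2
(C + C) ⇒ ((C ⇒ C) ⇒ ¬C) = 1/2 ⇒ 1/2 = 1/2
(C ⇔ B) + ((C + C) ⇒ ((C ⇒ C) ⇒ ¬C)) = 1/2 + 1/2 = 1/2
C + B = 1/2 + 1/2 = 1/2
C + A = 1/2 + 0 = 1/2
(C + B) ⇔ (C + A) = 1/2 ⇔ 1/2 = 1/2
¬C = ¬1/2 = 1/2
¬C + C = 1/2 + 1/2 = 1/2
¬B = ¬1/2 = 1/2
(¬C + C) + ¬B = 1/2 + 1/2 = 1/2
((C + B) ⇔ (C + A)) ⇔ ((¬C + C) + ¬B) = 1/2 ⇔ 1/2 = 1/2
((C ⇔ B) + ((C + C) ⇒ ((C ⇒ C) ⇒ ¬C))) ⇔ (((C + B) ⇔ (C + A)) ⇔ ((¬C + C) + ¬B)) = 1/2 ⇔ 1/2 = 1/2
¬C = ¬1/2 = 1/2
A + ¬C = 0 + 1/2 = 1/2
¬(A + ¬C) = ¬1/2 = 1/2
¬¬(A + ¬C) = ¬1/2 = 1/2
B ⇔ A = 1/2 ⇔ 0 = 1/2
(B ⇔ A) ⇔ B = 1/2 ⇔ 1/2 = 1/2
¬((B ⇔ A) ⇔ B) = ¬1/2 = 1/2
¬¬((B ⇔ A) ⇔ B) = ¬1/2 = 1/2
¬¬(A + ¬C) + ¬¬((B ⇔ A) ⇔ B) = 1/2 + 1/2 = 1/2
(((C ⇔ B) + ((C + C) ⇒ ((C ⇒ C) ⇒ ¬C))) ⇔ (((C + B) ⇔ (C + A)) ⇔ ((¬C + C) + ¬B))) ⇒ (¬¬(A + ¬C) + ¬¬((B ⇔ A) ⇔ B)) = 1/2 ⇒ 1/2 = 1/2
¬((((B + B) ⇒ ¬(B ⇒ B)) ⇔ ((A + C) ⇒ (A ⇔ B))) ⇒ ((((A ⇒ C) ⇒ A) + (A + A)) ⇒ ¬¬C)) + ((((C ⇔ B) + ((C + C) ⇒ ((C ⇒ C) ⇒ ¬C))) ⇔ (((C + B) ⇔ (C + A)) ⇔ ((¬C + C) + ¬B))) ⇒ (¬¬(A + ¬C) + ¬¬((B ⇔ A) ⇔ B))) = 0 + 1/2 = 1/2

1/2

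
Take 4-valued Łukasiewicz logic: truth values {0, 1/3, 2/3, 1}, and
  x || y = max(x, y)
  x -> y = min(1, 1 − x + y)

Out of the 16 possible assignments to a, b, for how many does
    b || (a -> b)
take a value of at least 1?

a = 0, b = 0 ↦ 1  ≥
a = 0, b = 1/3 ↦ 1  ≥
a = 0, b = 2/3 ↦ 1  ≥
a = 0, b = 1 ↦ 1  ≥
a = 1/3, b = 0 ↦ 2/3  <
a = 1/3, b = 1/3 ↦ 1  ≥
a = 1/3, b = 2/3 ↦ 1  ≥
a = 1/3, b = 1 ↦ 1  ≥
a = 2/3, b = 0 ↦ 1/3  <
a = 2/3, b = 1/3 ↦ 2/3  <
a = 2/3, b = 2/3 ↦ 1  ≥
a = 2/3, b = 1 ↦ 1  ≥
a = 1, b = 0 ↦ 0  <
a = 1, b = 1/3 ↦ 1/3  <
a = 1, b = 2/3 ↦ 2/3  <
a = 1, b = 1 ↦ 1  ≥
So 10 of the 16 assignments meet the threshold.

10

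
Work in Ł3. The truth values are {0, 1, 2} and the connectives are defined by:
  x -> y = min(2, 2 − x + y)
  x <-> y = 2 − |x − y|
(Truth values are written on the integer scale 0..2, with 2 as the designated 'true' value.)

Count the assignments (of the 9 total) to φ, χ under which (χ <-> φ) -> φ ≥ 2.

φ = 0, χ = 0 ↦ 0  <
φ = 0, χ = 1 ↦ 1  <
φ = 0, χ = 2 ↦ 2  ≥
φ = 1, χ = 0 ↦ 2  ≥
φ = 1, χ = 1 ↦ 1  <
φ = 1, χ = 2 ↦ 2  ≥
φ = 2, χ = 0 ↦ 2  ≥
φ = 2, χ = 1 ↦ 2  ≥
φ = 2, χ = 2 ↦ 2  ≥
So 6 of the 9 assignments meet the threshold.

6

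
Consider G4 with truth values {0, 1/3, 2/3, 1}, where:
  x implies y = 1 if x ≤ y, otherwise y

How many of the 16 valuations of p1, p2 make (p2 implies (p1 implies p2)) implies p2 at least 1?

p1 = 0, p2 = 0 ↦ 0  <
p1 = 0, p2 = 1/3 ↦ 1/3  <
p1 = 0, p2 = 2/3 ↦ 2/3  <
p1 = 0, p2 = 1 ↦ 1  ≥
p1 = 1/3, p2 = 0 ↦ 0  <
p1 = 1/3, p2 = 1/3 ↦ 1/3  <
p1 = 1/3, p2 = 2/3 ↦ 2/3  <
p1 = 1/3, p2 = 1 ↦ 1  ≥
p1 = 2/3, p2 = 0 ↦ 0  <
p1 = 2/3, p2 = 1/3 ↦ 1/3  <
p1 = 2/3, p2 = 2/3 ↦ 2/3  <
p1 = 2/3, p2 = 1 ↦ 1  ≥
p1 = 1, p2 = 0 ↦ 0  <
p1 = 1, p2 = 1/3 ↦ 1/3  <
p1 = 1, p2 = 2/3 ↦ 2/3  <
p1 = 1, p2 = 1 ↦ 1  ≥
So 4 of the 16 assignments meet the threshold.

4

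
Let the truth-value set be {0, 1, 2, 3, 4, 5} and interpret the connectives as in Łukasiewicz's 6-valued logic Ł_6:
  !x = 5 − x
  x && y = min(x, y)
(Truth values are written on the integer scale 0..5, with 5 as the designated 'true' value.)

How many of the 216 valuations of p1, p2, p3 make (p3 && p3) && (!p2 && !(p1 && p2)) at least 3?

value 5: 6 assignments (counts)
value 4: 18 assignments (counts)
value 3: 30 assignments (counts)
value 2: 42 assignments
value 1: 54 assignments
value 0: 66 assignments
So 54 of the 216 assignments meet the threshold.

54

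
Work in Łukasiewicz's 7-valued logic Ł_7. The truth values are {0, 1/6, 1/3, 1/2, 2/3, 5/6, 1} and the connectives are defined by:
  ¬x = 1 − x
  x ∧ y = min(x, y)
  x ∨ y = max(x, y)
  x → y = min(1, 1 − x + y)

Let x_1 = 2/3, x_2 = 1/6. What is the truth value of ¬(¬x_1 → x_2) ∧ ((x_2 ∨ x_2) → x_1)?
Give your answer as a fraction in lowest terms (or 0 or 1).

1/6

¬x_1 = ¬2/3 = 1/3
¬x_1 → x_2 = 1/3 → 1/6 = 5/6
¬(¬x_1 → x_2) = ¬5/6 = 1/6
x_2 ∨ x_2 = 1/6 ∨ 1/6 = 1/6
(x_2 ∨ x_2) → x_1 = 1/6 → 2/3 = 1
¬(¬x_1 → x_2) ∧ ((x_2 ∨ x_2) → x_1) = 1/6 ∧ 1 = 1/6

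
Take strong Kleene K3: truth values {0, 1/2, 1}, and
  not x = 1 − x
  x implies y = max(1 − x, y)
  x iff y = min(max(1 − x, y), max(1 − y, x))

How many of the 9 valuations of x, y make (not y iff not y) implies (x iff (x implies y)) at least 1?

1

x = 0, y = 0 ↦ 0  <
x = 0, y = 1/2 ↦ 1/2  <
x = 0, y = 1 ↦ 0  <
x = 1/2, y = 0 ↦ 1/2  <
x = 1/2, y = 1/2 ↦ 1/2  <
x = 1/2, y = 1 ↦ 1/2  <
x = 1, y = 0 ↦ 0  <
x = 1, y = 1/2 ↦ 1/2  <
x = 1, y = 1 ↦ 1  ≥
So 1 of the 9 assignments meets the threshold.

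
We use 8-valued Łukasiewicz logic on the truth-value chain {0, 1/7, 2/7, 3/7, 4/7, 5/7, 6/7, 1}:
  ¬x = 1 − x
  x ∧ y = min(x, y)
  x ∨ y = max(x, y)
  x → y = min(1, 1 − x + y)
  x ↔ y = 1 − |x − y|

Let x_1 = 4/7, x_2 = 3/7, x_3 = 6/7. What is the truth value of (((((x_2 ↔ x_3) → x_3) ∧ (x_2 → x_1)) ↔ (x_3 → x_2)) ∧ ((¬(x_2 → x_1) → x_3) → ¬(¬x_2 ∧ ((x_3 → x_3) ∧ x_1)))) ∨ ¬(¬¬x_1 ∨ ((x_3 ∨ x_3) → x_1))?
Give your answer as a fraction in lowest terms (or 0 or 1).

x_2 ↔ x_3 = 3/7 ↔ 6/7 = 4/7
(x_2 ↔ x_3) → x_3 = 4/7 → 6/7 = 1
x_2 → x_1 = 3/7 → 4/7 = 1
((x_2 ↔ x_3) → x_3) ∧ (x_2 → x_1) = 1 ∧ 1 = 1
x_3 → x_2 = 6/7 → 3/7 = 4/7
(((x_2 ↔ x_3) → x_3) ∧ (x_2 → x_1)) ↔ (x_3 → x_2) = 1 ↔ 4/7 = 4/7
x_2 → x_1 = 3/7 → 4/7 = 1
¬(x_2 → x_1) = ¬1 = 0
¬(x_2 → x_1) → x_3 = 0 → 6/7 = 1
¬x_2 = ¬3/7 = 4/7
x_3 → x_3 = 6/7 → 6/7 = 1
(x_3 → x_3) ∧ x_1 = 1 ∧ 4/7 = 4/7
¬x_2 ∧ ((x_3 → x_3) ∧ x_1) = 4/7 ∧ 4/7 = 4/7
¬(¬x_2 ∧ ((x_3 → x_3) ∧ x_1)) = ¬4/7 = 3/7
(¬(x_2 → x_1) → x_3) → ¬(¬x_2 ∧ ((x_3 → x_3) ∧ x_1)) = 1 → 3/7 = 3/7
((((x_2 ↔ x_3) → x_3) ∧ (x_2 → x_1)) ↔ (x_3 → x_2)) ∧ ((¬(x_2 → x_1) → x_3) → ¬(¬x_2 ∧ ((x_3 → x_3) ∧ x_1))) = 4/7 ∧ 3/7 = 3/7
¬x_1 = ¬4/7 = 3/7
¬¬x_1 = ¬3/7 = 4/7
x_3 ∨ x_3 = 6/7 ∨ 6/7 = 6/7
(x_3 ∨ x_3) → x_1 = 6/7 → 4/7 = 5/7
¬¬x_1 ∨ ((x_3 ∨ x_3) → x_1) = 4/7 ∨ 5/7 = 5/7
¬(¬¬x_1 ∨ ((x_3 ∨ x_3) → x_1)) = ¬5/7 = 2/7
(((((x_2 ↔ x_3) → x_3) ∧ (x_2 → x_1)) ↔ (x_3 → x_2)) ∧ ((¬(x_2 → x_1) → x_3) → ¬(¬x_2 ∧ ((x_3 → x_3) ∧ x_1)))) ∨ ¬(¬¬x_1 ∨ ((x_3 ∨ x_3) → x_1)) = 3/7 ∨ 2/7 = 3/7

3/7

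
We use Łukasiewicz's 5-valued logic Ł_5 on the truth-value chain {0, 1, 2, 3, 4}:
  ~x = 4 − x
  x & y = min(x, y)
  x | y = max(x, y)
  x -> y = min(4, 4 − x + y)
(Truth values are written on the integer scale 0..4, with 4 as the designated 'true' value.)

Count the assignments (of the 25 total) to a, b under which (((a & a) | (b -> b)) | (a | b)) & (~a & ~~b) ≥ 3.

4

value 4: 1 assignment (counts)
value 3: 3 assignments (counts)
value 2: 5 assignments
value 1: 7 assignments
value 0: 9 assignments
So 4 of the 25 assignments meet the threshold.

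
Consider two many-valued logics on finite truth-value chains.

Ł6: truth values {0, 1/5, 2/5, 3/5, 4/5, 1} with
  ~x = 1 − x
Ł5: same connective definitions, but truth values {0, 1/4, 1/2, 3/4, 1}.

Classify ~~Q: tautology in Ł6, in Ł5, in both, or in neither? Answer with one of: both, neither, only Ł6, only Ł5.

neither

In Ł6: at Q = 0 the value is 0 — not a tautology.
In Ł5: at Q = 0 the value is 0 — not a tautology.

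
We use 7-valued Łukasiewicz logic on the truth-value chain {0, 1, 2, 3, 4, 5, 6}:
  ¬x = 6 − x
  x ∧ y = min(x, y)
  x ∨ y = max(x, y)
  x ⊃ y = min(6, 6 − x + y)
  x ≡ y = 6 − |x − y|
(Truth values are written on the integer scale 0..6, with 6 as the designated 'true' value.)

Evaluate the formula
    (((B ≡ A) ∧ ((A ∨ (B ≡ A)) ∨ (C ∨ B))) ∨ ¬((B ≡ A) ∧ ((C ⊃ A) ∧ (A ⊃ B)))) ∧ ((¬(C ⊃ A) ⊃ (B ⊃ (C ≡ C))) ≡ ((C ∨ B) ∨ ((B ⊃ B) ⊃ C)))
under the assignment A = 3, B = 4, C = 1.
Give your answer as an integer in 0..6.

B ≡ A = 4 ≡ 3 = 5
B ≡ A = 4 ≡ 3 = 5
A ∨ (B ≡ A) = 3 ∨ 5 = 5
C ∨ B = 1 ∨ 4 = 4
(A ∨ (B ≡ A)) ∨ (C ∨ B) = 5 ∨ 4 = 5
(B ≡ A) ∧ ((A ∨ (B ≡ A)) ∨ (C ∨ B)) = 5 ∧ 5 = 5
B ≡ A = 4 ≡ 3 = 5
C ⊃ A = 1 ⊃ 3 = 6
A ⊃ B = 3 ⊃ 4 = 6
(C ⊃ A) ∧ (A ⊃ B) = 6 ∧ 6 = 6
(B ≡ A) ∧ ((C ⊃ A) ∧ (A ⊃ B)) = 5 ∧ 6 = 5
¬((B ≡ A) ∧ ((C ⊃ A) ∧ (A ⊃ B))) = ¬5 = 1
((B ≡ A) ∧ ((A ∨ (B ≡ A)) ∨ (C ∨ B))) ∨ ¬((B ≡ A) ∧ ((C ⊃ A) ∧ (A ⊃ B))) = 5 ∨ 1 = 5
C ⊃ A = 1 ⊃ 3 = 6
¬(C ⊃ A) = ¬6 = 0
C ≡ C = 1 ≡ 1 = 6
B ⊃ (C ≡ C) = 4 ⊃ 6 = 6
¬(C ⊃ A) ⊃ (B ⊃ (C ≡ C)) = 0 ⊃ 6 = 6
C ∨ B = 1 ∨ 4 = 4
B ⊃ B = 4 ⊃ 4 = 6
(B ⊃ B) ⊃ C = 6 ⊃ 1 = 1
(C ∨ B) ∨ ((B ⊃ B) ⊃ C) = 4 ∨ 1 = 4
(¬(C ⊃ A) ⊃ (B ⊃ (C ≡ C))) ≡ ((C ∨ B) ∨ ((B ⊃ B) ⊃ C)) = 6 ≡ 4 = 4
(((B ≡ A) ∧ ((A ∨ (B ≡ A)) ∨ (C ∨ B))) ∨ ¬((B ≡ A) ∧ ((C ⊃ A) ∧ (A ⊃ B)))) ∧ ((¬(C ⊃ A) ⊃ (B ⊃ (C ≡ C))) ≡ ((C ∨ B) ∨ ((B ⊃ B) ⊃ C))) = 5 ∧ 4 = 4

4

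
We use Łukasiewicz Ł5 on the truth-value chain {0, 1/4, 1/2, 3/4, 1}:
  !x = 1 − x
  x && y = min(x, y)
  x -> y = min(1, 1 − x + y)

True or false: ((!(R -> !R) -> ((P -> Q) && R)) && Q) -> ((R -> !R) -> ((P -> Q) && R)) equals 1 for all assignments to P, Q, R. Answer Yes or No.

Counterexample: take P = 0, Q = 1/4, R = 0.
!R = !0 = 1
R -> !R = 0 -> 1 = 1
!(R -> !R) = !1 = 0
P -> Q = 0 -> 1/4 = 1
(P -> Q) && R = 1 && 0 = 0
!(R -> !R) -> ((P -> Q) && R) = 0 -> 0 = 1
(!(R -> !R) -> ((P -> Q) && R)) && Q = 1 && 1/4 = 1/4
!R = !0 = 1
R -> !R = 0 -> 1 = 1
P -> Q = 0 -> 1/4 = 1
(P -> Q) && R = 1 && 0 = 0
(R -> !R) -> ((P -> Q) && R) = 1 -> 0 = 0
((!(R -> !R) -> ((P -> Q) && R)) && Q) -> ((R -> !R) -> ((P -> Q) && R)) = 1/4 -> 0 = 3/4
This gives 3/4 ≠ 1.

No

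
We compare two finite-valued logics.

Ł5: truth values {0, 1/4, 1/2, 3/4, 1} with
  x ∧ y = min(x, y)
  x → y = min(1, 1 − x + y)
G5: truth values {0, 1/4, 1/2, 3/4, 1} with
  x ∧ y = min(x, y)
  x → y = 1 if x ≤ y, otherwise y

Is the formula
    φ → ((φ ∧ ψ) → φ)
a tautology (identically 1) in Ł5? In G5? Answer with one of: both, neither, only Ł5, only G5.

both

In Ł5: every assignment gives 1 — tautology.
In G5: every assignment gives 1 — tautology.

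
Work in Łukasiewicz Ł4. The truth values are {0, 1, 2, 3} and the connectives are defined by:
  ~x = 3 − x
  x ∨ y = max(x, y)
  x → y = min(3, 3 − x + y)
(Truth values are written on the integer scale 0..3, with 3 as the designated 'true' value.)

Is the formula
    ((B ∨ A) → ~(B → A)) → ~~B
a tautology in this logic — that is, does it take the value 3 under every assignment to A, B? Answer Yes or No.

Counterexample: take A = 0, B = 0.
B ∨ A = 0 ∨ 0 = 0
B → A = 0 → 0 = 3
~(B → A) = ~3 = 0
(B ∨ A) → ~(B → A) = 0 → 0 = 3
~B = ~0 = 3
~~B = ~3 = 0
((B ∨ A) → ~(B → A)) → ~~B = 3 → 0 = 0
This gives 0 ≠ 3.

No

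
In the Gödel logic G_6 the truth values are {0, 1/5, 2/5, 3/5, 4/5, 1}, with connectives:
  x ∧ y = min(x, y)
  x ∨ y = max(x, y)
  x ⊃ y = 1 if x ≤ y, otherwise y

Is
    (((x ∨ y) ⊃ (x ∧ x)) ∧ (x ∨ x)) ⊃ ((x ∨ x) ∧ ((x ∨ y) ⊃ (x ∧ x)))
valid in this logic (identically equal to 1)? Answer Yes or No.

Yes

At x = 4/5, y = 1, for instance:
x ∨ y = 4/5 ∨ 1 = 1
x ∧ x = 4/5 ∧ 4/5 = 4/5
(x ∨ y) ⊃ (x ∧ x) = 1 ⊃ 4/5 = 4/5
x ∨ x = 4/5 ∨ 4/5 = 4/5
((x ∨ y) ⊃ (x ∧ x)) ∧ (x ∨ x) = 4/5 ∧ 4/5 = 4/5
(x ∨ x) ∧ ((x ∨ y) ⊃ (x ∧ x)) = 4/5 ∧ 4/5 = 4/5
(((x ∨ y) ⊃ (x ∧ x)) ∧ (x ∨ x)) ⊃ ((x ∨ x) ∧ ((x ∨ y) ⊃ (x ∧ x))) = 4/5 ⊃ 4/5 = 1
and checking the remaining 35 assignments likewise gives ≥ 1 in every case.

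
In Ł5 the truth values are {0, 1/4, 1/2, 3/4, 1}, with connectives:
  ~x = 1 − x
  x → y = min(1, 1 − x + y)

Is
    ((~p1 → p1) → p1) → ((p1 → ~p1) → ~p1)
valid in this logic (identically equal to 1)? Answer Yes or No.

p1 = 0 ↦ 1
p1 = 1/4 ↦ 1
p1 = 1/2 ↦ 1
p1 = 3/4 ↦ 1
p1 = 1 ↦ 1
Every assignment gives a value ≥ 1.

Yes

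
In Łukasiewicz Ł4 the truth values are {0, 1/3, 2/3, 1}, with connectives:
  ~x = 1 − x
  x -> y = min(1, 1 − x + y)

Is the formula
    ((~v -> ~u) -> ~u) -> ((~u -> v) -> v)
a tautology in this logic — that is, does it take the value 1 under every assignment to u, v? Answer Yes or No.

No

Counterexample: take u = 1/3, v = 0.
~v = ~0 = 1
~u = ~1/3 = 2/3
~v -> ~u = 1 -> 2/3 = 2/3
~u = ~1/3 = 2/3
(~v -> ~u) -> ~u = 2/3 -> 2/3 = 1
~u = ~1/3 = 2/3
~u -> v = 2/3 -> 0 = 1/3
(~u -> v) -> v = 1/3 -> 0 = 2/3
((~v -> ~u) -> ~u) -> ((~u -> v) -> v) = 1 -> 2/3 = 2/3
This gives 2/3 ≠ 1.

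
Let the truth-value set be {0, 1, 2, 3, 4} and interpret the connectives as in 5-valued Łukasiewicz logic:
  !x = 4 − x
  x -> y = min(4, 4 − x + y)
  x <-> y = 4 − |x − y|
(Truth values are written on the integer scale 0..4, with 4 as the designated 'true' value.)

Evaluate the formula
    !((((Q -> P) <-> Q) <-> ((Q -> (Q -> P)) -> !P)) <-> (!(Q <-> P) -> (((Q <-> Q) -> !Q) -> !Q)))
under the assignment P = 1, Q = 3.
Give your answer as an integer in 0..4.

Q -> P = 3 -> 1 = 2
(Q -> P) <-> Q = 2 <-> 3 = 3
Q -> P = 3 -> 1 = 2
Q -> (Q -> P) = 3 -> 2 = 3
!P = !1 = 3
(Q -> (Q -> P)) -> !P = 3 -> 3 = 4
((Q -> P) <-> Q) <-> ((Q -> (Q -> P)) -> !P) = 3 <-> 4 = 3
Q <-> P = 3 <-> 1 = 2
!(Q <-> P) = !2 = 2
Q <-> Q = 3 <-> 3 = 4
!Q = !3 = 1
(Q <-> Q) -> !Q = 4 -> 1 = 1
!Q = !3 = 1
((Q <-> Q) -> !Q) -> !Q = 1 -> 1 = 4
!(Q <-> P) -> (((Q <-> Q) -> !Q) -> !Q) = 2 -> 4 = 4
(((Q -> P) <-> Q) <-> ((Q -> (Q -> P)) -> !P)) <-> (!(Q <-> P) -> (((Q <-> Q) -> !Q) -> !Q)) = 3 <-> 4 = 3
!((((Q -> P) <-> Q) <-> ((Q -> (Q -> P)) -> !P)) <-> (!(Q <-> P) -> (((Q <-> Q) -> !Q) -> !Q))) = !3 = 1

1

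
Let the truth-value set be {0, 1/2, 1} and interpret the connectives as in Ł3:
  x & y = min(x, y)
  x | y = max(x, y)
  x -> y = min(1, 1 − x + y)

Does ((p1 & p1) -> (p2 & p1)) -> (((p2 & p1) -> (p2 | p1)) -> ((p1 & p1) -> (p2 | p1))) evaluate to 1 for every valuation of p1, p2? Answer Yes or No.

Yes

p1 = 0, p2 = 0 ↦ 1
p1 = 0, p2 = 1/2 ↦ 1
p1 = 0, p2 = 1 ↦ 1
p1 = 1/2, p2 = 0 ↦ 1
p1 = 1/2, p2 = 1/2 ↦ 1
p1 = 1/2, p2 = 1 ↦ 1
p1 = 1, p2 = 0 ↦ 1
p1 = 1, p2 = 1/2 ↦ 1
p1 = 1, p2 = 1 ↦ 1
Every assignment gives a value ≥ 1.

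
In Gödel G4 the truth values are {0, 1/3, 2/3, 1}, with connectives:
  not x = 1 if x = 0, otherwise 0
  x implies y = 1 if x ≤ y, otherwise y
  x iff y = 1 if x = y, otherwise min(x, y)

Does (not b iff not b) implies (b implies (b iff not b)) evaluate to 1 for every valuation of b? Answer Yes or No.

Counterexample: take b = 1/3.
not b = not 1/3 = 0
not b = not 1/3 = 0
not b iff not b = 0 iff 0 = 1
not b = not 1/3 = 0
b iff not b = 1/3 iff 0 = 0
b implies (b iff not b) = 1/3 implies 0 = 0
(not b iff not b) implies (b implies (b iff not b)) = 1 implies 0 = 0
This gives 0 ≠ 1.

No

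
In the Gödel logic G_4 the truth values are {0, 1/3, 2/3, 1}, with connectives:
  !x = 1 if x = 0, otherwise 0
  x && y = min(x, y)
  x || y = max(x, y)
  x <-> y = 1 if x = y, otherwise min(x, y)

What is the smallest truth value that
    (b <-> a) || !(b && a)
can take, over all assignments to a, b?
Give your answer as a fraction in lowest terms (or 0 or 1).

1/3

Take a = 1/3, b = 2/3:
b <-> a = 2/3 <-> 1/3 = 1/3
b && a = 2/3 && 1/3 = 1/3
!(b && a) = !1/3 = 0
(b <-> a) || !(b && a) = 1/3 || 0 = 1/3
No assignment yields a value below 1/3, so this is the minimum.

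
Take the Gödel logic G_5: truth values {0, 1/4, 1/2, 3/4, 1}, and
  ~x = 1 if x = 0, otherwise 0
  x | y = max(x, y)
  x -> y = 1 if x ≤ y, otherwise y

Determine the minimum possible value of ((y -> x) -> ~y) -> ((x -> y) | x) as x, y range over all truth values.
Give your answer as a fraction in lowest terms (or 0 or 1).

Take x = 1/4, y = 0:
y -> x = 0 -> 1/4 = 1
~y = ~0 = 1
(y -> x) -> ~y = 1 -> 1 = 1
x -> y = 1/4 -> 0 = 0
(x -> y) | x = 0 | 1/4 = 1/4
((y -> x) -> ~y) -> ((x -> y) | x) = 1 -> 1/4 = 1/4
No assignment yields a value below 1/4, so this is the minimum.

1/4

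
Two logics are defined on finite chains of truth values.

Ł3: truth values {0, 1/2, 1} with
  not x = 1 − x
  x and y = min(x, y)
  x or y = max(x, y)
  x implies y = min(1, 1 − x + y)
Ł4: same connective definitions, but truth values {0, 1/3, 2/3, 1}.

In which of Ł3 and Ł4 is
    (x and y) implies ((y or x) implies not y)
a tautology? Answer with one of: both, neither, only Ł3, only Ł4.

neither

In Ł3: at x = 1/2, y = 1 the value is 1/2 — not a tautology.
In Ł4: at x = 1/3, y = 1 the value is 2/3 — not a tautology.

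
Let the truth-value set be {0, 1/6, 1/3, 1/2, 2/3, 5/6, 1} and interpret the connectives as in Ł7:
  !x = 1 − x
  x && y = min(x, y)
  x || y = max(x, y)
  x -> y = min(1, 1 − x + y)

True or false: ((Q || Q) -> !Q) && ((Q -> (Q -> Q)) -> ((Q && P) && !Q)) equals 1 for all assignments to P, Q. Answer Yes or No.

No

Counterexample: take P = 0, Q = 0.
Q || Q = 0 || 0 = 0
!Q = !0 = 1
(Q || Q) -> !Q = 0 -> 1 = 1
Q -> Q = 0 -> 0 = 1
Q -> (Q -> Q) = 0 -> 1 = 1
Q && P = 0 && 0 = 0
!Q = !0 = 1
(Q && P) && !Q = 0 && 1 = 0
(Q -> (Q -> Q)) -> ((Q && P) && !Q) = 1 -> 0 = 0
((Q || Q) -> !Q) && ((Q -> (Q -> Q)) -> ((Q && P) && !Q)) = 1 && 0 = 0
This gives 0 ≠ 1.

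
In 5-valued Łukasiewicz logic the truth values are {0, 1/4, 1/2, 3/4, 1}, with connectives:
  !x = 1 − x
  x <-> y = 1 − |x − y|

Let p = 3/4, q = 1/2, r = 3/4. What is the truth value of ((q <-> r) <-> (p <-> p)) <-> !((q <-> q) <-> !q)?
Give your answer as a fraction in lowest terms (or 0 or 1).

q <-> r = 1/2 <-> 3/4 = 3/4
p <-> p = 3/4 <-> 3/4 = 1
(q <-> r) <-> (p <-> p) = 3/4 <-> 1 = 3/4
q <-> q = 1/2 <-> 1/2 = 1
!q = !1/2 = 1/2
(q <-> q) <-> !q = 1 <-> 1/2 = 1/2
!((q <-> q) <-> !q) = !1/2 = 1/2
((q <-> r) <-> (p <-> p)) <-> !((q <-> q) <-> !q) = 3/4 <-> 1/2 = 3/4

3/4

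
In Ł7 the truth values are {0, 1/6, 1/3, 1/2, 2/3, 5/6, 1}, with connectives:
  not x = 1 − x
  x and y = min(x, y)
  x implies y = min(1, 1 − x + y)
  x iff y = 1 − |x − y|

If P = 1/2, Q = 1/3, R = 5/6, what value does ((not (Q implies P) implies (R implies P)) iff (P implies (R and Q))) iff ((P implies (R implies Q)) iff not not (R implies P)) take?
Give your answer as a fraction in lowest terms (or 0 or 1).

5/6

Q implies P = 1/3 implies 1/2 = 1
not (Q implies P) = not 1 = 0
R implies P = 5/6 implies 1/2 = 2/3
not (Q implies P) implies (R implies P) = 0 implies 2/3 = 1
R and Q = 5/6 and 1/3 = 1/3
P implies (R and Q) = 1/2 implies 1/3 = 5/6
(not (Q implies P) implies (R implies P)) iff (P implies (R and Q)) = 1 iff 5/6 = 5/6
R implies Q = 5/6 implies 1/3 = 1/2
P implies (R implies Q) = 1/2 implies 1/2 = 1
R implies P = 5/6 implies 1/2 = 2/3
not (R implies P) = not 2/3 = 1/3
not not (R implies P) = not 1/3 = 2/3
(P implies (R implies Q)) iff not not (R implies P) = 1 iff 2/3 = 2/3
((not (Q implies P) implies (R implies P)) iff (P implies (R and Q))) iff ((P implies (R implies Q)) iff not not (R implies P)) = 5/6 iff 2/3 = 5/6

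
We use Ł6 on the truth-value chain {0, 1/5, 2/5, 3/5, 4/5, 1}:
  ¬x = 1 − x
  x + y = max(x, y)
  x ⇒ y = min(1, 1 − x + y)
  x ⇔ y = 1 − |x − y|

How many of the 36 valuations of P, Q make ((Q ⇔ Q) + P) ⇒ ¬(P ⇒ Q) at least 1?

value 1: 1 assignment (counts)
value 4/5: 2 assignments
value 3/5: 3 assignments
value 2/5: 4 assignments
value 1/5: 5 assignments
value 0: 21 assignments
So 1 of the 36 assignments meets the threshold.

1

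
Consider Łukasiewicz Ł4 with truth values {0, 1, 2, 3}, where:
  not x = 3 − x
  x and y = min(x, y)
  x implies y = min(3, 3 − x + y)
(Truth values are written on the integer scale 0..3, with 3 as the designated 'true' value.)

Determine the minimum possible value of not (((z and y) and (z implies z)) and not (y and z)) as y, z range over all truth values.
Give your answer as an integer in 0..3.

2

Take y = 1, z = 1:
z and y = 1 and 1 = 1
z implies z = 1 implies 1 = 3
(z and y) and (z implies z) = 1 and 3 = 1
y and z = 1 and 1 = 1
not (y and z) = not 1 = 2
((z and y) and (z implies z)) and not (y and z) = 1 and 2 = 1
not (((z and y) and (z implies z)) and not (y and z)) = not 1 = 2
No assignment yields a value below 2, so this is the minimum.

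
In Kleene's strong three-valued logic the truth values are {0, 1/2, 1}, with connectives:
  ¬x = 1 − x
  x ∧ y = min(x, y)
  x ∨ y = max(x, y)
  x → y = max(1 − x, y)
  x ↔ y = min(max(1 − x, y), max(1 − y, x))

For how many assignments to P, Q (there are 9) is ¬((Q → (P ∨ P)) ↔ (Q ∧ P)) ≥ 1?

3

P = 0, Q = 0 ↦ 1  ≥
P = 0, Q = 1/2 ↦ 1/2  <
P = 0, Q = 1 ↦ 0  <
P = 1/2, Q = 0 ↦ 1  ≥
P = 1/2, Q = 1/2 ↦ 1/2  <
P = 1/2, Q = 1 ↦ 1/2  <
P = 1, Q = 0 ↦ 1  ≥
P = 1, Q = 1/2 ↦ 1/2  <
P = 1, Q = 1 ↦ 0  <
So 3 of the 9 assignments meet the threshold.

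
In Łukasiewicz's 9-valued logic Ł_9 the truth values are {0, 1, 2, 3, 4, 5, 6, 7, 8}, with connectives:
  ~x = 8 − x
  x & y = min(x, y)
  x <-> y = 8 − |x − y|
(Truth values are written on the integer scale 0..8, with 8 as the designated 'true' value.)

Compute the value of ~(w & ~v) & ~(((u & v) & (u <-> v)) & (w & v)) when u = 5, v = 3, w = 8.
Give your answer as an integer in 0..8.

~v = ~3 = 5
w & ~v = 8 & 5 = 5
~(w & ~v) = ~5 = 3
u & v = 5 & 3 = 3
u <-> v = 5 <-> 3 = 6
(u & v) & (u <-> v) = 3 & 6 = 3
w & v = 8 & 3 = 3
((u & v) & (u <-> v)) & (w & v) = 3 & 3 = 3
~(((u & v) & (u <-> v)) & (w & v)) = ~3 = 5
~(w & ~v) & ~(((u & v) & (u <-> v)) & (w & v)) = 3 & 5 = 3

3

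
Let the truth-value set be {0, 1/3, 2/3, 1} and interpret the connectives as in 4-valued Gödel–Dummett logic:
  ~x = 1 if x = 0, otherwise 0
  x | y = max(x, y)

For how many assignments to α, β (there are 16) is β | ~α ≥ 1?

7

α = 0, β = 0 ↦ 1  ≥
α = 0, β = 1/3 ↦ 1  ≥
α = 0, β = 2/3 ↦ 1  ≥
α = 0, β = 1 ↦ 1  ≥
α = 1/3, β = 0 ↦ 0  <
α = 1/3, β = 1/3 ↦ 1/3  <
α = 1/3, β = 2/3 ↦ 2/3  <
α = 1/3, β = 1 ↦ 1  ≥
α = 2/3, β = 0 ↦ 0  <
α = 2/3, β = 1/3 ↦ 1/3  <
α = 2/3, β = 2/3 ↦ 2/3  <
α = 2/3, β = 1 ↦ 1  ≥
α = 1, β = 0 ↦ 0  <
α = 1, β = 1/3 ↦ 1/3  <
α = 1, β = 2/3 ↦ 2/3  <
α = 1, β = 1 ↦ 1  ≥
So 7 of the 16 assignments meet the threshold.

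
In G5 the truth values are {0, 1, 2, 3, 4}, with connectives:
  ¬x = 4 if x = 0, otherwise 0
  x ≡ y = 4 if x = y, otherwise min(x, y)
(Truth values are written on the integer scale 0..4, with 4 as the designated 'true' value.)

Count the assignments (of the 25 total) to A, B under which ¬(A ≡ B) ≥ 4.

value 4: 8 assignments (counts)
value 0: 17 assignments
So 8 of the 25 assignments meet the threshold.

8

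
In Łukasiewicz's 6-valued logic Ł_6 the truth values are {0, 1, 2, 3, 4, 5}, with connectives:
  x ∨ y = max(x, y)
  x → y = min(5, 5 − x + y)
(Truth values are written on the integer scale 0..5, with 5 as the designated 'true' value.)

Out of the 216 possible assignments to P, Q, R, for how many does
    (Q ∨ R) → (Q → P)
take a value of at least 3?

190

value 5: 154 assignments (counts)
value 4: 21 assignments (counts)
value 3: 15 assignments (counts)
value 2: 13 assignments
value 1: 7 assignments
value 0: 6 assignments
So 190 of the 216 assignments meet the threshold.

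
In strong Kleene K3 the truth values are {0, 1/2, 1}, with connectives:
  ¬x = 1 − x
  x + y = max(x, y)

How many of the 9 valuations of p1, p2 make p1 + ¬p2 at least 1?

5

p1 = 0, p2 = 0 ↦ 1  ≥
p1 = 0, p2 = 1/2 ↦ 1/2  <
p1 = 0, p2 = 1 ↦ 0  <
p1 = 1/2, p2 = 0 ↦ 1  ≥
p1 = 1/2, p2 = 1/2 ↦ 1/2  <
p1 = 1/2, p2 = 1 ↦ 1/2  <
p1 = 1, p2 = 0 ↦ 1  ≥
p1 = 1, p2 = 1/2 ↦ 1  ≥
p1 = 1, p2 = 1 ↦ 1  ≥
So 5 of the 9 assignments meet the threshold.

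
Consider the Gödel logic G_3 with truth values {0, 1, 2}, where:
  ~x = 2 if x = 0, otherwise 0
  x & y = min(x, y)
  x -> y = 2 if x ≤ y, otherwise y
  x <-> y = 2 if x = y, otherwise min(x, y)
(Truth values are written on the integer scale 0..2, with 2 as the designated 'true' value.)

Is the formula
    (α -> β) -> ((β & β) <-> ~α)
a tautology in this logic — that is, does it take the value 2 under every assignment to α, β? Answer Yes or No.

No

Counterexample: take α = 0, β = 0.
α -> β = 0 -> 0 = 2
β & β = 0 & 0 = 0
~α = ~0 = 2
(β & β) <-> ~α = 0 <-> 2 = 0
(α -> β) -> ((β & β) <-> ~α) = 2 -> 0 = 0
This gives 0 ≠ 2.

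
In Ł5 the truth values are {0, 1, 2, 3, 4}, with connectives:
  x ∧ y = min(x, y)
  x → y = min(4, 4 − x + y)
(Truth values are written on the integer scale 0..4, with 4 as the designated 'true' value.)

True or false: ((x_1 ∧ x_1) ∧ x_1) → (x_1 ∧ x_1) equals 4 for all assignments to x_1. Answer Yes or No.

x_1 = 0 ↦ 4
x_1 = 1 ↦ 4
x_1 = 2 ↦ 4
x_1 = 3 ↦ 4
x_1 = 4 ↦ 4
Every assignment gives a value ≥ 4.

Yes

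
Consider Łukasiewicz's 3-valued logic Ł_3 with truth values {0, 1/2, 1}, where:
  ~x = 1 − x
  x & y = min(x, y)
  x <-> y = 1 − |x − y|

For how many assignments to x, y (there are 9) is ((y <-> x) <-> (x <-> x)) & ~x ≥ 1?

x = 0, y = 0 ↦ 1  ≥
x = 0, y = 1/2 ↦ 1/2  <
x = 0, y = 1 ↦ 0  <
x = 1/2, y = 0 ↦ 1/2  <
x = 1/2, y = 1/2 ↦ 1/2  <
x = 1/2, y = 1 ↦ 1/2  <
x = 1, y = 0 ↦ 0  <
x = 1, y = 1/2 ↦ 0  <
x = 1, y = 1 ↦ 0  <
So 1 of the 9 assignments meets the threshold.

1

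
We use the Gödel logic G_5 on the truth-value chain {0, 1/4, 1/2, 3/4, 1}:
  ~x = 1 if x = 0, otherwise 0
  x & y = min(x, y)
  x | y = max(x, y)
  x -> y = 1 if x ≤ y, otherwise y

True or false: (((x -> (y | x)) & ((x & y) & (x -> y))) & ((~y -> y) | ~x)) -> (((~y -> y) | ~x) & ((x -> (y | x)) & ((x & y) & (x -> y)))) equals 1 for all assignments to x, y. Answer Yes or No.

At x = 1/2, y = 0, for instance:
y | x = 0 | 1/2 = 1/2
x -> (y | x) = 1/2 -> 1/2 = 1
x & y = 1/2 & 0 = 0
x -> y = 1/2 -> 0 = 0
(x & y) & (x -> y) = 0 & 0 = 0
(x -> (y | x)) & ((x & y) & (x -> y)) = 1 & 0 = 0
~y = ~0 = 1
~y -> y = 1 -> 0 = 0
~x = ~1/2 = 0
(~y -> y) | ~x = 0 | 0 = 0
((x -> (y | x)) & ((x & y) & (x -> y))) & ((~y -> y) | ~x) = 0 & 0 = 0
((~y -> y) | ~x) & ((x -> (y | x)) & ((x & y) & (x -> y))) = 0 & 0 = 0
(((x -> (y | x)) & ((x & y) & (x -> y))) & ((~y -> y) | ~x)) -> (((~y -> y) | ~x) & ((x -> (y | x)) & ((x & y) & (x -> y)))) = 0 -> 0 = 1
and checking the remaining 24 assignments likewise gives ≥ 1 in every case.

Yes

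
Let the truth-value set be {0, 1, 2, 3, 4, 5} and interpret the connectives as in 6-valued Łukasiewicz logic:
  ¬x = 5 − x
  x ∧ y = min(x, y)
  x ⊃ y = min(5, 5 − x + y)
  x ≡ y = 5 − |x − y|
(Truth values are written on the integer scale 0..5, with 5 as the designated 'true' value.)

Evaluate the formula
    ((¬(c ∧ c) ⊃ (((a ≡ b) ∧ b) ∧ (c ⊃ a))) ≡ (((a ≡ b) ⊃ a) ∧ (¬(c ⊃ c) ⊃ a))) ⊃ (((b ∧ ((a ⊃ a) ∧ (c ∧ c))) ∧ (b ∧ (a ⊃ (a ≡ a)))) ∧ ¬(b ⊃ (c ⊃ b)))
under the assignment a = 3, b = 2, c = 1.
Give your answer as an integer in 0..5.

c ∧ c = 1 ∧ 1 = 1
¬(c ∧ c) = ¬1 = 4
a ≡ b = 3 ≡ 2 = 4
(a ≡ b) ∧ b = 4 ∧ 2 = 2
c ⊃ a = 1 ⊃ 3 = 5
((a ≡ b) ∧ b) ∧ (c ⊃ a) = 2 ∧ 5 = 2
¬(c ∧ c) ⊃ (((a ≡ b) ∧ b) ∧ (c ⊃ a)) = 4 ⊃ 2 = 3
a ≡ b = 3 ≡ 2 = 4
(a ≡ b) ⊃ a = 4 ⊃ 3 = 4
c ⊃ c = 1 ⊃ 1 = 5
¬(c ⊃ c) = ¬5 = 0
¬(c ⊃ c) ⊃ a = 0 ⊃ 3 = 5
((a ≡ b) ⊃ a) ∧ (¬(c ⊃ c) ⊃ a) = 4 ∧ 5 = 4
(¬(c ∧ c) ⊃ (((a ≡ b) ∧ b) ∧ (c ⊃ a))) ≡ (((a ≡ b) ⊃ a) ∧ (¬(c ⊃ c) ⊃ a)) = 3 ≡ 4 = 4
a ⊃ a = 3 ⊃ 3 = 5
c ∧ c = 1 ∧ 1 = 1
(a ⊃ a) ∧ (c ∧ c) = 5 ∧ 1 = 1
b ∧ ((a ⊃ a) ∧ (c ∧ c)) = 2 ∧ 1 = 1
a ≡ a = 3 ≡ 3 = 5
a ⊃ (a ≡ a) = 3 ⊃ 5 = 5
b ∧ (a ⊃ (a ≡ a)) = 2 ∧ 5 = 2
(b ∧ ((a ⊃ a) ∧ (c ∧ c))) ∧ (b ∧ (a ⊃ (a ≡ a))) = 1 ∧ 2 = 1
c ⊃ b = 1 ⊃ 2 = 5
b ⊃ (c ⊃ b) = 2 ⊃ 5 = 5
¬(b ⊃ (c ⊃ b)) = ¬5 = 0
((b ∧ ((a ⊃ a) ∧ (c ∧ c))) ∧ (b ∧ (a ⊃ (a ≡ a)))) ∧ ¬(b ⊃ (c ⊃ b)) = 1 ∧ 0 = 0
((¬(c ∧ c) ⊃ (((a ≡ b) ∧ b) ∧ (c ⊃ a))) ≡ (((a ≡ b) ⊃ a) ∧ (¬(c ⊃ c) ⊃ a))) ⊃ (((b ∧ ((a ⊃ a) ∧ (c ∧ c))) ∧ (b ∧ (a ⊃ (a ≡ a)))) ∧ ¬(b ⊃ (c ⊃ b))) = 4 ⊃ 0 = 1

1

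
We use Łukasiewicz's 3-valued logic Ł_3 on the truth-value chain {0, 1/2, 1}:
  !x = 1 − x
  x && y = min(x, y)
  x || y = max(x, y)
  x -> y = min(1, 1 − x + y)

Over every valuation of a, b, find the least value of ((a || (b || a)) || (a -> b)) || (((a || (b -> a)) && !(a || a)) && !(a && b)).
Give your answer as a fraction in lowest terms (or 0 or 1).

1/2

Take a = 1/2, b = 0:
b || a = 0 || 1/2 = 1/2
a || (b || a) = 1/2 || 1/2 = 1/2
a -> b = 1/2 -> 0 = 1/2
(a || (b || a)) || (a -> b) = 1/2 || 1/2 = 1/2
b -> a = 0 -> 1/2 = 1
a || (b -> a) = 1/2 || 1 = 1
a || a = 1/2 || 1/2 = 1/2
!(a || a) = !1/2 = 1/2
(a || (b -> a)) && !(a || a) = 1 && 1/2 = 1/2
a && b = 1/2 && 0 = 0
!(a && b) = !0 = 1
((a || (b -> a)) && !(a || a)) && !(a && b) = 1/2 && 1 = 1/2
((a || (b || a)) || (a -> b)) || (((a || (b -> a)) && !(a || a)) && !(a && b)) = 1/2 || 1/2 = 1/2
No assignment yields a value below 1/2, so this is the minimum.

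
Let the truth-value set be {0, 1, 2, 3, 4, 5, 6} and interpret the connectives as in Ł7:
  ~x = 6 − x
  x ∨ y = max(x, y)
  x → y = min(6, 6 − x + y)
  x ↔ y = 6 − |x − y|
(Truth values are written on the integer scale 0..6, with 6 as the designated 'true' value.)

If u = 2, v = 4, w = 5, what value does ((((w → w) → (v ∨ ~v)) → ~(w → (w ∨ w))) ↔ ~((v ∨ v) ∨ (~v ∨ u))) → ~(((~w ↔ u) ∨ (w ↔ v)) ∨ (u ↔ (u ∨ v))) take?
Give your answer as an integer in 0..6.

1

w → w = 5 → 5 = 6
~v = ~4 = 2
v ∨ ~v = 4 ∨ 2 = 4
(w → w) → (v ∨ ~v) = 6 → 4 = 4
w ∨ w = 5 ∨ 5 = 5
w → (w ∨ w) = 5 → 5 = 6
~(w → (w ∨ w)) = ~6 = 0
((w → w) → (v ∨ ~v)) → ~(w → (w ∨ w)) = 4 → 0 = 2
v ∨ v = 4 ∨ 4 = 4
~v = ~4 = 2
~v ∨ u = 2 ∨ 2 = 2
(v ∨ v) ∨ (~v ∨ u) = 4 ∨ 2 = 4
~((v ∨ v) ∨ (~v ∨ u)) = ~4 = 2
(((w → w) → (v ∨ ~v)) → ~(w → (w ∨ w))) ↔ ~((v ∨ v) ∨ (~v ∨ u)) = 2 ↔ 2 = 6
~w = ~5 = 1
~w ↔ u = 1 ↔ 2 = 5
w ↔ v = 5 ↔ 4 = 5
(~w ↔ u) ∨ (w ↔ v) = 5 ∨ 5 = 5
u ∨ v = 2 ∨ 4 = 4
u ↔ (u ∨ v) = 2 ↔ 4 = 4
((~w ↔ u) ∨ (w ↔ v)) ∨ (u ↔ (u ∨ v)) = 5 ∨ 4 = 5
~(((~w ↔ u) ∨ (w ↔ v)) ∨ (u ↔ (u ∨ v))) = ~5 = 1
((((w → w) → (v ∨ ~v)) → ~(w → (w ∨ w))) ↔ ~((v ∨ v) ∨ (~v ∨ u))) → ~(((~w ↔ u) ∨ (w ↔ v)) ∨ (u ↔ (u ∨ v))) = 6 → 1 = 1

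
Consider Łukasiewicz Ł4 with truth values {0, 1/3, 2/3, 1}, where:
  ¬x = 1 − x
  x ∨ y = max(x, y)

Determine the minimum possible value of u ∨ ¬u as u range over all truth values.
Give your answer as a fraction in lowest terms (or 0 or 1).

Take u = 1/3:
¬u = ¬1/3 = 2/3
u ∨ ¬u = 1/3 ∨ 2/3 = 2/3
No assignment yields a value below 2/3, so this is the minimum.

2/3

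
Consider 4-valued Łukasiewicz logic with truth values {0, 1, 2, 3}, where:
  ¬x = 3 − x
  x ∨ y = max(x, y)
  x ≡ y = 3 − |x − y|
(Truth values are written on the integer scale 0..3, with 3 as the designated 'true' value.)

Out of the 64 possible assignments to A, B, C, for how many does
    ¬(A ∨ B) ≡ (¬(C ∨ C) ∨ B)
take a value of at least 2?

32

value 3: 8 assignments (counts)
value 2: 24 assignments (counts)
value 1: 12 assignments
value 0: 20 assignments
So 32 of the 64 assignments meet the threshold.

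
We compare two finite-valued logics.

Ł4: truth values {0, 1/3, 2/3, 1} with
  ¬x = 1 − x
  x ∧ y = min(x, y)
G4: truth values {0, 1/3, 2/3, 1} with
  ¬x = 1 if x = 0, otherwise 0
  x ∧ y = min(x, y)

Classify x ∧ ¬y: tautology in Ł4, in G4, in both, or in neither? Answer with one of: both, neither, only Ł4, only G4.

In Ł4: at x = 0, y = 0 the value is 0 — not a tautology.
In G4: at x = 0, y = 0 the value is 0 — not a tautology.

neither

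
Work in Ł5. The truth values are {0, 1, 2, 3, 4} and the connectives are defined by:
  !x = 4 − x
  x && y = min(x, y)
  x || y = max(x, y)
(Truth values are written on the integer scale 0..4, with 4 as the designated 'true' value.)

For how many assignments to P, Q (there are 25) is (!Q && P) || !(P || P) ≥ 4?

6

value 4: 6 assignments (counts)
value 3: 8 assignments
value 2: 7 assignments
value 1: 3 assignments
value 0: 1 assignment
So 6 of the 25 assignments meet the threshold.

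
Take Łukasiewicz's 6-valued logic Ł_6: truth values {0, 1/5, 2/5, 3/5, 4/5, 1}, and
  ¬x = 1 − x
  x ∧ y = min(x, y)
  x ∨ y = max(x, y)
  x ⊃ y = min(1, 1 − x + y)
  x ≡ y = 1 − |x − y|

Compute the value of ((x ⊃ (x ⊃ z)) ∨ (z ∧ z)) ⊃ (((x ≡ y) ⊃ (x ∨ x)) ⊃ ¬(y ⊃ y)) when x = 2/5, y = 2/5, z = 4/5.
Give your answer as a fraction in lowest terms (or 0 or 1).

3/5

x ⊃ z = 2/5 ⊃ 4/5 = 1
x ⊃ (x ⊃ z) = 2/5 ⊃ 1 = 1
z ∧ z = 4/5 ∧ 4/5 = 4/5
(x ⊃ (x ⊃ z)) ∨ (z ∧ z) = 1 ∨ 4/5 = 1
x ≡ y = 2/5 ≡ 2/5 = 1
x ∨ x = 2/5 ∨ 2/5 = 2/5
(x ≡ y) ⊃ (x ∨ x) = 1 ⊃ 2/5 = 2/5
y ⊃ y = 2/5 ⊃ 2/5 = 1
¬(y ⊃ y) = ¬1 = 0
((x ≡ y) ⊃ (x ∨ x)) ⊃ ¬(y ⊃ y) = 2/5 ⊃ 0 = 3/5
((x ⊃ (x ⊃ z)) ∨ (z ∧ z)) ⊃ (((x ≡ y) ⊃ (x ∨ x)) ⊃ ¬(y ⊃ y)) = 1 ⊃ 3/5 = 3/5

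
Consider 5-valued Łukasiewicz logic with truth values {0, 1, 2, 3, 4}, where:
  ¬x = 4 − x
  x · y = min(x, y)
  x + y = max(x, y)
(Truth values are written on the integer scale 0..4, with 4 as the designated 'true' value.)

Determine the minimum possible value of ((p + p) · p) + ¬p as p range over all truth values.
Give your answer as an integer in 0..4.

2

Take p = 2:
p + p = 2 + 2 = 2
(p + p) · p = 2 · 2 = 2
¬p = ¬2 = 2
((p + p) · p) + ¬p = 2 + 2 = 2
No assignment yields a value below 2, so this is the minimum.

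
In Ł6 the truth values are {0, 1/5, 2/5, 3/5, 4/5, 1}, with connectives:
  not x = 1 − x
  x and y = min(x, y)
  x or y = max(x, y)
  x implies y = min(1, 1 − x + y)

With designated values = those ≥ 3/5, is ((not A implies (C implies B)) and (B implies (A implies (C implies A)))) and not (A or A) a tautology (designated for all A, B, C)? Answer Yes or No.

Counterexample: take A = 0, B = 0, C = 3/5.
not A = not 0 = 1
C implies B = 3/5 implies 0 = 2/5
not A implies (C implies B) = 1 implies 2/5 = 2/5
C implies A = 3/5 implies 0 = 2/5
A implies (C implies A) = 0 implies 2/5 = 1
B implies (A implies (C implies A)) = 0 implies 1 = 1
(not A implies (C implies B)) and (B implies (A implies (C implies A))) = 2/5 and 1 = 2/5
A or A = 0 or 0 = 0
not (A or A) = not 0 = 1
((not A implies (C implies B)) and (B implies (A implies (C implies A)))) and not (A or A) = 2/5 and 1 = 2/5
This gives 2/5, which is below 3/5.

No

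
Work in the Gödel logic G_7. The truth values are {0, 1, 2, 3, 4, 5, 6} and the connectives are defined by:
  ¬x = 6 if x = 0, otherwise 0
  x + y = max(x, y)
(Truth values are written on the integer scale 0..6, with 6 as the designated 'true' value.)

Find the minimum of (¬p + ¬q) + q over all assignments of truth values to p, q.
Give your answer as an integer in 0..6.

Take p = 1, q = 1:
¬p = ¬1 = 0
¬q = ¬1 = 0
¬p + ¬q = 0 + 0 = 0
(¬p + ¬q) + q = 0 + 1 = 1
No assignment yields a value below 1, so this is the minimum.

1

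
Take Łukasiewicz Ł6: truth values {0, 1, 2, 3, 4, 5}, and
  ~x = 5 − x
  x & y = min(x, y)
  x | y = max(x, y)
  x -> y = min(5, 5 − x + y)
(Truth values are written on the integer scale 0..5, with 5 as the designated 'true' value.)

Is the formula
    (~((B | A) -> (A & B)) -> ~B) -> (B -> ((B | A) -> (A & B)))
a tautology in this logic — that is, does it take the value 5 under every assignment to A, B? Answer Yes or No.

At A = 2, B = 4, for instance:
B | A = 4 | 2 = 4
A & B = 2 & 4 = 2
(B | A) -> (A & B) = 4 -> 2 = 3
~((B | A) -> (A & B)) = ~3 = 2
~B = ~4 = 1
~((B | A) -> (A & B)) -> ~B = 2 -> 1 = 4
B -> ((B | A) -> (A & B)) = 4 -> 3 = 4
(~((B | A) -> (A & B)) -> ~B) -> (B -> ((B | A) -> (A & B))) = 4 -> 4 = 5
and checking the remaining 35 assignments likewise gives ≥ 5 in every case.

Yes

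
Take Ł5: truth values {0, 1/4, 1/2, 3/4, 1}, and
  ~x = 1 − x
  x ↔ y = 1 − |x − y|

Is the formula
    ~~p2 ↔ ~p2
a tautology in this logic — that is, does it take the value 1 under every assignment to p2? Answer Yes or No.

Counterexample: take p2 = 0.
~p2 = ~0 = 1
~~p2 = ~1 = 0
~p2 = ~0 = 1
~~p2 ↔ ~p2 = 0 ↔ 1 = 0
This gives 0 ≠ 1.

No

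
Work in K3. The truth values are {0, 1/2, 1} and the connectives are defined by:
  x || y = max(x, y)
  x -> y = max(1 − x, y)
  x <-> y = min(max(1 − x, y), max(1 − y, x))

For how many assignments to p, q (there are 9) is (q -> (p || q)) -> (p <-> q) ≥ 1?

p = 0, q = 0 ↦ 1  ≥
p = 0, q = 1/2 ↦ 1/2  <
p = 0, q = 1 ↦ 0  <
p = 1/2, q = 0 ↦ 1/2  <
p = 1/2, q = 1/2 ↦ 1/2  <
p = 1/2, q = 1 ↦ 1/2  <
p = 1, q = 0 ↦ 0  <
p = 1, q = 1/2 ↦ 1/2  <
p = 1, q = 1 ↦ 1  ≥
So 2 of the 9 assignments meet the threshold.

2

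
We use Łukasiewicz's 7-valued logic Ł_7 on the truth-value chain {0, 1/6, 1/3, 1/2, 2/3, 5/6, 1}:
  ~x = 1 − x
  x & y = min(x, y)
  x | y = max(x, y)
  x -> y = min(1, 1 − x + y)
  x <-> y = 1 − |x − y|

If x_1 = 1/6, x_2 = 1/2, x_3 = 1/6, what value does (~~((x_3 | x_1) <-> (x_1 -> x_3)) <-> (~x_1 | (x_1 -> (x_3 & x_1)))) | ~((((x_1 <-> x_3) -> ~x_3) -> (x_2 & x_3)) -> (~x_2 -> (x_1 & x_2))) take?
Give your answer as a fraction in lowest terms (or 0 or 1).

1/6

x_3 | x_1 = 1/6 | 1/6 = 1/6
x_1 -> x_3 = 1/6 -> 1/6 = 1
(x_3 | x_1) <-> (x_1 -> x_3) = 1/6 <-> 1 = 1/6
~((x_3 | x_1) <-> (x_1 -> x_3)) = ~1/6 = 5/6
~~((x_3 | x_1) <-> (x_1 -> x_3)) = ~5/6 = 1/6
~x_1 = ~1/6 = 5/6
x_3 & x_1 = 1/6 & 1/6 = 1/6
x_1 -> (x_3 & x_1) = 1/6 -> 1/6 = 1
~x_1 | (x_1 -> (x_3 & x_1)) = 5/6 | 1 = 1
~~((x_3 | x_1) <-> (x_1 -> x_3)) <-> (~x_1 | (x_1 -> (x_3 & x_1))) = 1/6 <-> 1 = 1/6
x_1 <-> x_3 = 1/6 <-> 1/6 = 1
~x_3 = ~1/6 = 5/6
(x_1 <-> x_3) -> ~x_3 = 1 -> 5/6 = 5/6
x_2 & x_3 = 1/2 & 1/6 = 1/6
((x_1 <-> x_3) -> ~x_3) -> (x_2 & x_3) = 5/6 -> 1/6 = 1/3
~x_2 = ~1/2 = 1/2
x_1 & x_2 = 1/6 & 1/2 = 1/6
~x_2 -> (x_1 & x_2) = 1/2 -> 1/6 = 2/3
(((x_1 <-> x_3) -> ~x_3) -> (x_2 & x_3)) -> (~x_2 -> (x_1 & x_2)) = 1/3 -> 2/3 = 1
~((((x_1 <-> x_3) -> ~x_3) -> (x_2 & x_3)) -> (~x_2 -> (x_1 & x_2))) = ~1 = 0
(~~((x_3 | x_1) <-> (x_1 -> x_3)) <-> (~x_1 | (x_1 -> (x_3 & x_1)))) | ~((((x_1 <-> x_3) -> ~x_3) -> (x_2 & x_3)) -> (~x_2 -> (x_1 & x_2))) = 1/6 | 0 = 1/6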